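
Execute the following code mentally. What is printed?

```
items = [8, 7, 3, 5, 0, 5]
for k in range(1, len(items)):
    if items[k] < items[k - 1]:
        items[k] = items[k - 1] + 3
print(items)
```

[8, 11, 14, 17, 20, 23]

k=1: 7<8, items[1] = 8+3 = 11 → [8, 11, 3, 5, 0, 5]
k=2: 3<11, items[2] = 11+3 = 14 → [8, 11, 14, 5, 0, 5]
k=3: 5<14, items[3] = 14+3 = 17 → [8, 11, 14, 17, 0, 5]
k=4: 0<17, items[4] = 17+3 = 20 → [8, 11, 14, 17, 20, 5]
k=5: 5<20, items[5] = 20+3 = 23 → [8, 11, 14, 17, 20, 23]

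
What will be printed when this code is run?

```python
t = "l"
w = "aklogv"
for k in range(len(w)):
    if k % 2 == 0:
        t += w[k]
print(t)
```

lalg

k=0: add 'a' → 'la'
k=1: skip
k=2: add 'l' → 'lal'
k=3: skip
k=4: add 'g' → 'lalg'
k=5: skip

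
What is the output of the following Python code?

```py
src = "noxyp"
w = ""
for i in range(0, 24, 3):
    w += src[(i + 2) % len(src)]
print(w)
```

xnyopxny

i=0: add src[2]='x' → 'x'
i=3: add src[0]='n' → 'xn'
i=6: add src[3]='y' → 'xny'
i=9: add src[1]='o' → 'xnyo'
i=12: add src[4]='p' → 'xnyop'
i=15: add src[2]='x' → 'xnyopx'
i=18: add src[0]='n' → 'xnyopxn'
i=21: add src[3]='y' → 'xnyopxny'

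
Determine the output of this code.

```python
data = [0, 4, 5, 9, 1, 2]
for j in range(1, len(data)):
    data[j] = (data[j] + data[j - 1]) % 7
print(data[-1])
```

0

j=1: data[1] = (4+0)%7 = 4 → [0, 4, 5, 9, 1, 2]
j=2: data[2] = (5+4)%7 = 2 → [0, 4, 2, 9, 1, 2]
j=3: data[3] = (9+2)%7 = 4 → [0, 4, 2, 4, 1, 2]
j=4: data[4] = (1+4)%7 = 5 → [0, 4, 2, 4, 5, 2]
j=5: data[5] = (2+5)%7 = 0 → [0, 4, 2, 4, 5, 0]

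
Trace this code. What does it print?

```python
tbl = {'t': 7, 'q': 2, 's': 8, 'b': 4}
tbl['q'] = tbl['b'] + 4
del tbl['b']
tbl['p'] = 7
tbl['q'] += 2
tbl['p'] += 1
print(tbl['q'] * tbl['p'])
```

tbl['q'] = tbl['b']+4 = 8 → {'t': 7, 'q': 8, 's': 8, 'b': 4}
del 'b' → {'t': 7, 'q': 8, 's': 8}
tbl['p'] = 7 → {'t': 7, 'q': 8, 's': 8, 'p': 7}
tbl['q'] = 8+2 = 10 → {'t': 7, 'q': 10, 's': 8, 'p': 7}
tbl['p'] = 7+1 = 8 → {'t': 7, 'q': 10, 's': 8, 'p': 8}
tbl['q']*tbl['p'] = 10*8 = 80

80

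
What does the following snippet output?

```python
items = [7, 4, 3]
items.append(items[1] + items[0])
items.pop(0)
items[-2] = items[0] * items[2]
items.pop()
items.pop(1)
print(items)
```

append items[1]+items[0] = 4+7 = 11 → [7, 4, 3, 11]
pop(0) removes 7 → [4, 3, 11]
items[-2] = items[0]*items[2] = 4*11 = 44 → [4, 44, 11]
pop() removes 11 → [4, 44]
pop(1) removes 44 → [4]

[4]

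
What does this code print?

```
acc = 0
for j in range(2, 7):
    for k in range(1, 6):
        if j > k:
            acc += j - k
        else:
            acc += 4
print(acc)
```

75

j=2,k=1: 2>1, acc = 0+1 = 1
j=2,k=2: not 2>2, acc = 1+4 = 5
j=2,k=3: not 2>3, acc = 5+4 = 9
j=2,k=4: not 2>4, acc = 9+4 = 13
j=2,k=5: not 2>5, acc = 13+4 = 17
j=3,k=1: 3>1, acc = 17+2 = 19
j=3,k=2: 3>2, acc = 19+1 = 20
j=3,k=3: not 3>3, acc = 20+4 = 24
j=3,k=4: not 3>4, acc = 24+4 = 28
j=3,k=5: not 3>5, acc = 28+4 = 32
j=4,k=1: 4>1, acc = 32+3 = 35
j=4,k=2: 4>2, acc = 35+2 = 37
j=4,k=3: 4>3, acc = 37+1 = 38
j=4,k=4: not 4>4, acc = 38+4 = 42
j=4,k=5: not 4>5, acc = 42+4 = 46
j=5,k=1: 5>1, acc = 46+4 = 50
j=5,k=2: 5>2, acc = 50+3 = 53
j=5,k=3: 5>3, acc = 53+2 = 55
j=5,k=4: 5>4, acc = 55+1 = 56
j=5,k=5: not 5>5, acc = 56+4 = 60
j=6,k=1: 6>1, acc = 60+5 = 65
j=6,k=2: 6>2, acc = 65+4 = 69
j=6,k=3: 6>3, acc = 69+3 = 72
j=6,k=4: 6>4, acc = 72+2 = 74
j=6,k=5: 6>5, acc = 74+1 = 75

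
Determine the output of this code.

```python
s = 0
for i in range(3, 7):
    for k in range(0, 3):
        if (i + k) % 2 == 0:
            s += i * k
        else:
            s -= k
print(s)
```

i=3,k=0: odd sum, s = 0-0 = 0
i=3,k=1: even sum, s = 0+3 = 3
i=3,k=2: odd sum, s = 3-2 = 1
i=4,k=0: even sum, s = 1+0 = 1
i=4,k=1: odd sum, s = 1-1 = 0
i=4,k=2: even sum, s = 0+8 = 8
i=5,k=0: odd sum, s = 8-0 = 8
i=5,k=1: even sum, s = 8+5 = 13
i=5,k=2: odd sum, s = 13-2 = 11
i=6,k=0: even sum, s = 11+0 = 11
i=6,k=1: odd sum, s = 11-1 = 10
i=6,k=2: even sum, s = 10+12 = 22

22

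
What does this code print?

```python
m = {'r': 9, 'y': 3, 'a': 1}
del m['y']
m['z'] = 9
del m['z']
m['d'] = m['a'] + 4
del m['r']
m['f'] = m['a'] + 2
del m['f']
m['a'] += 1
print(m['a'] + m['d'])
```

7

del 'y' → {'r': 9, 'a': 1}
m['z'] = 9 → {'r': 9, 'a': 1, 'z': 9}
del 'z' → {'r': 9, 'a': 1}
m['d'] = m['a']+4 = 5 → {'r': 9, 'a': 1, 'd': 5}
del 'r' → {'a': 1, 'd': 5}
m['f'] = m['a']+2 = 3 → {'a': 1, 'd': 5, 'f': 3}
del 'f' → {'a': 1, 'd': 5}
m['a'] = 1+1 = 2 → {'a': 2, 'd': 5}
m['a']+m['d'] = 2+5 = 7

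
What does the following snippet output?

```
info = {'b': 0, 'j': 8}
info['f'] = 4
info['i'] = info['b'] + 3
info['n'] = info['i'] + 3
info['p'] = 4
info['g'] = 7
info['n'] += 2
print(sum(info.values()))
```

info['f'] = 4 → {'b': 0, 'j': 8, 'f': 4}
info['i'] = info['b']+3 = 3 → {'b': 0, 'j': 8, 'f': 4, 'i': 3}
info['n'] = info['i']+3 = 6 → {'b': 0, 'j': 8, 'f': 4, 'i': 3, 'n': 6}
info['p'] = 4 → {'b': 0, 'j': 8, 'f': 4, 'i': 3, 'n': 6, 'p': 4}
info['g'] = 7 → {'b': 0, 'j': 8, 'f': 4, 'i': 3, 'n': 6, 'p': 4, 'g': 7}
info['n'] = 6+2 = 8 → {'b': 0, 'j': 8, 'f': 4, 'i': 3, 'n': 8, 'p': 4, 'g': 7}
sum of values = 34

34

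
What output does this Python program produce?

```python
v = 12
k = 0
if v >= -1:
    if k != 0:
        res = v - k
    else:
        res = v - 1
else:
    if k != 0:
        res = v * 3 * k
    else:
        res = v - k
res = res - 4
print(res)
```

v=12, k=0
v >= -1 is True; k != 0 is False
→ res = v - 1 = 11
res = 11-4 = 7

7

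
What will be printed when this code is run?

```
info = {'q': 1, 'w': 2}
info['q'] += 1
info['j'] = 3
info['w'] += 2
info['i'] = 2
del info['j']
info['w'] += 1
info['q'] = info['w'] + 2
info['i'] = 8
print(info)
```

info['q'] = 1+1 = 2 → {'q': 2, 'w': 2}
info['j'] = 3 → {'q': 2, 'w': 2, 'j': 3}
info['w'] = 2+2 = 4 → {'q': 2, 'w': 4, 'j': 3}
info['i'] = 2 → {'q': 2, 'w': 4, 'j': 3, 'i': 2}
del 'j' → {'q': 2, 'w': 4, 'i': 2}
info['w'] = 4+1 = 5 → {'q': 2, 'w': 5, 'i': 2}
info['q'] = info['w']+2 = 7 → {'q': 7, 'w': 5, 'i': 2}
info['i'] = 8 → {'q': 7, 'w': 5, 'i': 8}

{'q': 7, 'w': 5, 'i': 8}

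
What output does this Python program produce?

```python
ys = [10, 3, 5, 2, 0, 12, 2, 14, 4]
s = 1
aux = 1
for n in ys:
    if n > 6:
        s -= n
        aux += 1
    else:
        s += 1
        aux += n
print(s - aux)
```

-49

n=10: >6, s = 1-10 = -9; aux=2
n=3: not >6, s = (-9)+1 = -8; aux=5
n=5: not >6, s = (-8)+1 = -7; aux=10
n=2: not >6, s = (-7)+1 = -6; aux=12
n=0: not >6, s = (-6)+1 = -5; aux=12
n=12: >6, s = (-5)-12 = -17; aux=13
n=2: not >6, s = (-17)+1 = -16; aux=15
n=14: >6, s = (-16)-14 = -30; aux=16
n=4: not >6, s = (-30)+1 = -29; aux=20
s-aux = (-29)-20 = -49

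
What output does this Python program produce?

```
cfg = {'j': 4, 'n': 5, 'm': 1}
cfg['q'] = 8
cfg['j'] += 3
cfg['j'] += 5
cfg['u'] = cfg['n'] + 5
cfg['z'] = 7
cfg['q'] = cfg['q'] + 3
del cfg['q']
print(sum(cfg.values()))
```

35

cfg['q'] = 8 → {'j': 4, 'n': 5, 'm': 1, 'q': 8}
cfg['j'] = 4+3 = 7 → {'j': 7, 'n': 5, 'm': 1, 'q': 8}
cfg['j'] = 7+5 = 12 → {'j': 12, 'n': 5, 'm': 1, 'q': 8}
cfg['u'] = cfg['n']+5 = 10 → {'j': 12, 'n': 5, 'm': 1, 'q': 8, 'u': 10}
cfg['z'] = 7 → {'j': 12, 'n': 5, 'm': 1, 'q': 8, 'u': 10, 'z': 7}
cfg['q'] = cfg['q']+3 = 11 → {'j': 12, 'n': 5, 'm': 1, 'q': 11, 'u': 10, 'z': 7}
del 'q' → {'j': 12, 'n': 5, 'm': 1, 'u': 10, 'z': 7}
sum of values = 35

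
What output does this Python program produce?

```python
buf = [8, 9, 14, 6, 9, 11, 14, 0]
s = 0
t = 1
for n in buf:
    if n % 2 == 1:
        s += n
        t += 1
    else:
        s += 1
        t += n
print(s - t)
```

-12

n=8: not odd, s = 0+1 = 1; t=9
n=9: odd, s = 1+9 = 10; t=10
n=14: not odd, s = 10+1 = 11; t=24
n=6: not odd, s = 11+1 = 12; t=30
n=9: odd, s = 12+9 = 21; t=31
n=11: odd, s = 21+11 = 32; t=32
n=14: not odd, s = 32+1 = 33; t=46
n=0: not odd, s = 33+1 = 34; t=46
s-t = 34-46 = -12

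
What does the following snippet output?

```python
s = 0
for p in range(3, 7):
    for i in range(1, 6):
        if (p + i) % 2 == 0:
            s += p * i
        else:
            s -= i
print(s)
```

p=3,i=1: even sum, s = 0+3 = 3
p=3,i=2: odd sum, s = 3-2 = 1
p=3,i=3: even sum, s = 1+9 = 10
p=3,i=4: odd sum, s = 10-4 = 6
p=3,i=5: even sum, s = 6+15 = 21
p=4,i=1: odd sum, s = 21-1 = 20
p=4,i=2: even sum, s = 20+8 = 28
p=4,i=3: odd sum, s = 28-3 = 25
p=4,i=4: even sum, s = 25+16 = 41
p=4,i=5: odd sum, s = 41-5 = 36
p=5,i=1: even sum, s = 36+5 = 41
p=5,i=2: odd sum, s = 41-2 = 39
p=5,i=3: even sum, s = 39+15 = 54
p=5,i=4: odd sum, s = 54-4 = 50
p=5,i=5: even sum, s = 50+25 = 75
p=6,i=1: odd sum, s = 75-1 = 74
p=6,i=2: even sum, s = 74+12 = 86
p=6,i=3: odd sum, s = 86-3 = 83
p=6,i=4: even sum, s = 83+24 = 107
p=6,i=5: odd sum, s = 107-5 = 102

102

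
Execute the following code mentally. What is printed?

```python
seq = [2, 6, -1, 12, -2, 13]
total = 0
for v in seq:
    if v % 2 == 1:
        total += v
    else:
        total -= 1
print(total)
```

8

v=2: not odd, total = 0-1 = -1
v=6: not odd, total = (-1)-1 = -2
v=-1: odd, total = (-2)+(-1) = -3
v=12: not odd, total = (-3)-1 = -4
v=-2: not odd, total = (-4)-1 = -5
v=13: odd, total = (-5)+13 = 8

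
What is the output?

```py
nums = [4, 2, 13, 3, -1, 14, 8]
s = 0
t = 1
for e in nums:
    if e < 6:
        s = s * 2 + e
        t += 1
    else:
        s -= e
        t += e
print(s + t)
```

11

e=4: <6, s = 0*2+4 = 4; t=2
e=2: <6, s = 4*2+2 = 10; t=3
e=13: not <6, s = 10-13 = -3; t=16
e=3: <6, s = (-3)*2+3 = -3; t=17
e=-1: <6, s = (-3)*2+(-1) = -7; t=18
e=14: not <6, s = (-7)-14 = -21; t=32
e=8: not <6, s = (-21)-8 = -29; t=40
s+t = (-29)+40 = 11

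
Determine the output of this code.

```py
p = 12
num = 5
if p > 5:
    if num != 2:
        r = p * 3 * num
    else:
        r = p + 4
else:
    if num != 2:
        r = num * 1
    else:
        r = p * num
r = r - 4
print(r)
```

p=12, num=5
p > 5 is True; num != 2 is True
→ r = p * 3 * num = 180
r = 180-4 = 176

176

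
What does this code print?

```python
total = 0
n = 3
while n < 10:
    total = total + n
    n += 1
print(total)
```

n=3: total = 0+3 = 3
n=4: total = 3+4 = 7
n=5: total = 7+5 = 12
n=6: total = 12+6 = 18
n=7: total = 18+7 = 25
n=8: total = 25+8 = 33
n=9: total = 33+9 = 42

42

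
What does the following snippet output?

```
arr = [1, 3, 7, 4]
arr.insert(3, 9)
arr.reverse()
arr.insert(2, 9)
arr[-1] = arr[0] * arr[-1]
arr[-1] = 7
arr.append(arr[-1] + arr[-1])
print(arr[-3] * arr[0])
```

insert 9 at 3 → [1, 3, 7, 9, 4]
reverse → [4, 9, 7, 3, 1]
insert 9 at 2 → [4, 9, 9, 7, 3, 1]
arr[-1] = arr[0]*arr[-1] = 4*1 = 4 → [4, 9, 9, 7, 3, 4]
arr[-1] = 7 → [4, 9, 9, 7, 3, 7]
append arr[-1]+arr[-1] = 7+7 = 14 → [4, 9, 9, 7, 3, 7, 14]
arr[-3]*arr[0] = 3*4 = 12

12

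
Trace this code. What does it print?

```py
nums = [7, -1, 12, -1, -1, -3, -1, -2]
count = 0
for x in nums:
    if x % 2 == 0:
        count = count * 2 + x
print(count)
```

22

x=7: not even
x=-1: not even
x=12: even, count = 0*2+12 = 12
x=-1: not even
x=-1: not even
x=-3: not even
x=-1: not even
x=-2: even, count = 12*2+(-2) = 22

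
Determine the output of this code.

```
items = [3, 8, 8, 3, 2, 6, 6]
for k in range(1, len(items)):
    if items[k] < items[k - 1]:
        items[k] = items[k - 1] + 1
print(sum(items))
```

61

k=1: 8>=3, unchanged → [3, 8, 8, 3, 2, 6, 6]
k=2: 8>=8, unchanged → [3, 8, 8, 3, 2, 6, 6]
k=3: 3<8, items[3] = 8+1 = 9 → [3, 8, 8, 9, 2, 6, 6]
k=4: 2<9, items[4] = 9+1 = 10 → [3, 8, 8, 9, 10, 6, 6]
k=5: 6<10, items[5] = 10+1 = 11 → [3, 8, 8, 9, 10, 11, 6]
k=6: 6<11, items[6] = 11+1 = 12 → [3, 8, 8, 9, 10, 11, 12]
sum = 61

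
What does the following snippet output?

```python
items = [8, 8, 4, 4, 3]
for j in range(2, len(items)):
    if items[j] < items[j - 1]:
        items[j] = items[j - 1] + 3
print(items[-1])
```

j=2: 4<8, items[2] = 8+3 = 11 → [8, 8, 11, 4, 3]
j=3: 4<11, items[3] = 11+3 = 14 → [8, 8, 11, 14, 3]
j=4: 3<14, items[4] = 14+3 = 17 → [8, 8, 11, 14, 17]

17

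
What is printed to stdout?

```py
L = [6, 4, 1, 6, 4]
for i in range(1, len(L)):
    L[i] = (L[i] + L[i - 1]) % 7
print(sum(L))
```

16

i=1: L[1] = (4+6)%7 = 3 → [6, 3, 1, 6, 4]
i=2: L[2] = (1+3)%7 = 4 → [6, 3, 4, 6, 4]
i=3: L[3] = (6+4)%7 = 3 → [6, 3, 4, 3, 4]
i=4: L[4] = (4+3)%7 = 0 → [6, 3, 4, 3, 0]
sum = 16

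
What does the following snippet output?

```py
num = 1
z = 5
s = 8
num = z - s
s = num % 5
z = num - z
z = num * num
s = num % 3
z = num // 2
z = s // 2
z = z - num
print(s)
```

num = 5-8 = -3
s = (-3)%5 = 2
z = (-3)-5 = -8
z = (-3)*(-3) = 9
s = (-3)%3 = 0
z = (-3)//2 = -2
z = 0//2 = 0
z = 0-(-3) = 3

0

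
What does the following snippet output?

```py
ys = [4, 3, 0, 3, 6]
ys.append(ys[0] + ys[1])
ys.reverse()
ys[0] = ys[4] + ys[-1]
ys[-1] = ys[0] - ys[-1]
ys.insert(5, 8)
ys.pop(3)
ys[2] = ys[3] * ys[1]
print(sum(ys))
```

append ys[0]+ys[1] = 4+3 = 7 → [4, 3, 0, 3, 6, 7]
reverse → [7, 6, 3, 0, 3, 4]
ys[0] = ys[4]+ys[-1] = 3+4 = 7 → [7, 6, 3, 0, 3, 4]
ys[-1] = ys[0]-ys[-1] = 7-4 = 3 → [7, 6, 3, 0, 3, 3]
insert 8 at 5 → [7, 6, 3, 0, 3, 8, 3]
pop(3) removes 0 → [7, 6, 3, 3, 8, 3]
ys[2] = ys[3]*ys[1] = 3*6 = 18 → [7, 6, 18, 3, 8, 3]
sum = 45

45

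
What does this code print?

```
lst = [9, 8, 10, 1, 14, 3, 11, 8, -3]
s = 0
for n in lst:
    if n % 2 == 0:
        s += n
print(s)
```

40

n=9: not even
n=8: even, s = 0+8 = 8
n=10: even, s = 8+10 = 18
n=1: not even
n=14: even, s = 18+14 = 32
n=3: not even
n=11: not even
n=8: even, s = 32+8 = 40
n=-3: not even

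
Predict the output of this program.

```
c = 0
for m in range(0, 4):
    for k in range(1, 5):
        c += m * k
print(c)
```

m=0,k=1: c = 0+0 = 0
m=0,k=2: c = 0+0 = 0
m=0,k=3: c = 0+0 = 0
m=0,k=4: c = 0+0 = 0
m=1,k=1: c = 0+1 = 1
m=1,k=2: c = 1+2 = 3
m=1,k=3: c = 3+3 = 6
m=1,k=4: c = 6+4 = 10
m=2,k=1: c = 10+2 = 12
m=2,k=2: c = 12+4 = 16
m=2,k=3: c = 16+6 = 22
m=2,k=4: c = 22+8 = 30
m=3,k=1: c = 30+3 = 33
m=3,k=2: c = 33+6 = 39
m=3,k=3: c = 39+9 = 48
m=3,k=4: c = 48+12 = 60

60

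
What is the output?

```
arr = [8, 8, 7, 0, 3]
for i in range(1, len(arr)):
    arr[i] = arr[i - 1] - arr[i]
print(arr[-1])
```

-10

i=1: arr[1] = 8-8 = 0 → [8, 0, 7, 0, 3]
i=2: arr[2] = 0-7 = -7 → [8, 0, -7, 0, 3]
i=3: arr[3] = (-7)-0 = -7 → [8, 0, -7, -7, 3]
i=4: arr[4] = (-7)-3 = -10 → [8, 0, -7, -7, -10]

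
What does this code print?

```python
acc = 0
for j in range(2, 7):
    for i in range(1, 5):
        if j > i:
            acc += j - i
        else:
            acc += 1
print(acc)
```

j=2,i=1: 2>1, acc = 0+1 = 1
j=2,i=2: not 2>2, acc = 1+1 = 2
j=2,i=3: not 2>3, acc = 2+1 = 3
j=2,i=4: not 2>4, acc = 3+1 = 4
j=3,i=1: 3>1, acc = 4+2 = 6
j=3,i=2: 3>2, acc = 6+1 = 7
j=3,i=3: not 3>3, acc = 7+1 = 8
j=3,i=4: not 3>4, acc = 8+1 = 9
j=4,i=1: 4>1, acc = 9+3 = 12
j=4,i=2: 4>2, acc = 12+2 = 14
j=4,i=3: 4>3, acc = 14+1 = 15
j=4,i=4: not 4>4, acc = 15+1 = 16
j=5,i=1: 5>1, acc = 16+4 = 20
j=5,i=2: 5>2, acc = 20+3 = 23
j=5,i=3: 5>3, acc = 23+2 = 25
j=5,i=4: 5>4, acc = 25+1 = 26
j=6,i=1: 6>1, acc = 26+5 = 31
j=6,i=2: 6>2, acc = 31+4 = 35
j=6,i=3: 6>3, acc = 35+3 = 38
j=6,i=4: 6>4, acc = 38+2 = 40

40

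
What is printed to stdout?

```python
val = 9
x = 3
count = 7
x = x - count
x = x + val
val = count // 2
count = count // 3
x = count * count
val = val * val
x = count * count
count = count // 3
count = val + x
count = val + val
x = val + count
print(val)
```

9

x = 3-7 = -4
x = (-4)+9 = 5
val = 7//2 = 3
count = 7//3 = 2
x = 2*2 = 4
val = 3*3 = 9
x = 2*2 = 4
count = 2//3 = 0
count = 9+4 = 13
count = 9+9 = 18
x = 9+18 = 27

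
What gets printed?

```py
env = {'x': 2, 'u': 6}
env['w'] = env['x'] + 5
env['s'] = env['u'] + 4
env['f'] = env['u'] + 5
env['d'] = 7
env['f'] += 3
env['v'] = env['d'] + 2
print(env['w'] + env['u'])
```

13

env['w'] = env['x']+5 = 7 → {'x': 2, 'u': 6, 'w': 7}
env['s'] = env['u']+4 = 10 → {'x': 2, 'u': 6, 'w': 7, 's': 10}
env['f'] = env['u']+5 = 11 → {'x': 2, 'u': 6, 'w': 7, 's': 10, 'f': 11}
env['d'] = 7 → {'x': 2, 'u': 6, 'w': 7, 's': 10, 'f': 11, 'd': 7}
env['f'] = 11+3 = 14 → {'x': 2, 'u': 6, 'w': 7, 's': 10, 'f': 14, 'd': 7}
env['v'] = env['d']+2 = 9 → {'x': 2, 'u': 6, 'w': 7, 's': 10, 'f': 14, 'd': 7, 'v': 9}
env['w']+env['u'] = 7+6 = 13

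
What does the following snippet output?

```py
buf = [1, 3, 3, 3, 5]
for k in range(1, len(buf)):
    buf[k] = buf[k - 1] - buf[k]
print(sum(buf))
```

-27

k=1: buf[1] = 1-3 = -2 → [1, -2, 3, 3, 5]
k=2: buf[2] = (-2)-3 = -5 → [1, -2, -5, 3, 5]
k=3: buf[3] = (-5)-3 = -8 → [1, -2, -5, -8, 5]
k=4: buf[4] = (-8)-5 = -13 → [1, -2, -5, -8, -13]
sum = -27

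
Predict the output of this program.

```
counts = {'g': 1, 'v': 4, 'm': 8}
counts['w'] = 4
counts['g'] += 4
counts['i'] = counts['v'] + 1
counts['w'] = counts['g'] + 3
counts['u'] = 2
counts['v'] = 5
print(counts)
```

counts['w'] = 4 → {'g': 1, 'v': 4, 'm': 8, 'w': 4}
counts['g'] = 1+4 = 5 → {'g': 5, 'v': 4, 'm': 8, 'w': 4}
counts['i'] = counts['v']+1 = 5 → {'g': 5, 'v': 4, 'm': 8, 'w': 4, 'i': 5}
counts['w'] = counts['g']+3 = 8 → {'g': 5, 'v': 4, 'm': 8, 'w': 8, 'i': 5}
counts['u'] = 2 → {'g': 5, 'v': 4, 'm': 8, 'w': 8, 'i': 5, 'u': 2}
counts['v'] = 5 → {'g': 5, 'v': 5, 'm': 8, 'w': 8, 'i': 5, 'u': 2}

{'g': 5, 'v': 5, 'm': 8, 'w': 8, 'i': 5, 'u': 2}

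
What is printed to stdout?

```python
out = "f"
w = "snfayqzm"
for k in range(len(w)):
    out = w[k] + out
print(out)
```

mzqyafnsf

k=0: prepend 's' → 'sf'
k=1: prepend 'n' → 'nsf'
k=2: prepend 'f' → 'fnsf'
k=3: prepend 'a' → 'afnsf'
k=4: prepend 'y' → 'yafnsf'
k=5: prepend 'q' → 'qyafnsf'
k=6: prepend 'z' → 'zqyafnsf'
k=7: prepend 'm' → 'mzqyafnsf'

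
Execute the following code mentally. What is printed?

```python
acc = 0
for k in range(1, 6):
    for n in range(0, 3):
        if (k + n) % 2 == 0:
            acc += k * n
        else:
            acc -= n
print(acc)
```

13

k=1,n=0: odd sum, acc = 0-0 = 0
k=1,n=1: even sum, acc = 0+1 = 1
k=1,n=2: odd sum, acc = 1-2 = -1
k=2,n=0: even sum, acc = (-1)+0 = -1
k=2,n=1: odd sum, acc = (-1)-1 = -2
k=2,n=2: even sum, acc = (-2)+4 = 2
k=3,n=0: odd sum, acc = 2-0 = 2
k=3,n=1: even sum, acc = 2+3 = 5
k=3,n=2: odd sum, acc = 5-2 = 3
k=4,n=0: even sum, acc = 3+0 = 3
k=4,n=1: odd sum, acc = 3-1 = 2
k=4,n=2: even sum, acc = 2+8 = 10
k=5,n=0: odd sum, acc = 10-0 = 10
k=5,n=1: even sum, acc = 10+5 = 15
k=5,n=2: odd sum, acc = 15-2 = 13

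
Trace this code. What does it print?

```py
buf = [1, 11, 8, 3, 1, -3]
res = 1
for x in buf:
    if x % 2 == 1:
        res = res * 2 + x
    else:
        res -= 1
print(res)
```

139

x=1: odd, res = 1*2+1 = 3
x=11: odd, res = 3*2+11 = 17
x=8: not odd, res = 17-1 = 16
x=3: odd, res = 16*2+3 = 35
x=1: odd, res = 35*2+1 = 71
x=-3: odd, res = 71*2+(-3) = 139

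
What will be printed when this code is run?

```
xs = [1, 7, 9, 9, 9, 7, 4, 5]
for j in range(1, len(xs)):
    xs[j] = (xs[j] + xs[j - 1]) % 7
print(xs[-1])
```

j=1: xs[1] = (7+1)%7 = 1 → [1, 1, 9, 9, 9, 7, 4, 5]
j=2: xs[2] = (9+1)%7 = 3 → [1, 1, 3, 9, 9, 7, 4, 5]
j=3: xs[3] = (9+3)%7 = 5 → [1, 1, 3, 5, 9, 7, 4, 5]
j=4: xs[4] = (9+5)%7 = 0 → [1, 1, 3, 5, 0, 7, 4, 5]
j=5: xs[5] = (7+0)%7 = 0 → [1, 1, 3, 5, 0, 0, 4, 5]
j=6: xs[6] = (4+0)%7 = 4 → [1, 1, 3, 5, 0, 0, 4, 5]
j=7: xs[7] = (5+4)%7 = 2 → [1, 1, 3, 5, 0, 0, 4, 2]

2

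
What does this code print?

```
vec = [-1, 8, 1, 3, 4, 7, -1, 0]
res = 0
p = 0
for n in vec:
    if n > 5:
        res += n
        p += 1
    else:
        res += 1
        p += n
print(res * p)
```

168

n=-1: not >5, res = 0+1 = 1; p=-1
n=8: >5, res = 1+8 = 9; p=0
n=1: not >5, res = 9+1 = 10; p=1
n=3: not >5, res = 10+1 = 11; p=4
n=4: not >5, res = 11+1 = 12; p=8
n=7: >5, res = 12+7 = 19; p=9
n=-1: not >5, res = 19+1 = 20; p=8
n=0: not >5, res = 20+1 = 21; p=8
res*p = 21*8 = 168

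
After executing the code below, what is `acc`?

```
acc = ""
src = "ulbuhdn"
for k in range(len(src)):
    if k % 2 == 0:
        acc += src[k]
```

k=0: add 'u' → 'u'
k=1: skip
k=2: add 'b' → 'ub'
k=3: skip
k=4: add 'h' → 'ubh'
k=5: skip
k=6: add 'n' → 'ubhn'

'ubhn'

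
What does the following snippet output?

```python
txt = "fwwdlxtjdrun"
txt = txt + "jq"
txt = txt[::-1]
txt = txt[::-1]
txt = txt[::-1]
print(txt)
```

qjnurdjtxldwwf

+ 'jq' → 'fwwdlxtjdrunjq'
reverse → 'qjnurdjtxldwwf'
reverse → 'fwwdlxtjdrunjq'
reverse → 'qjnurdjtxldwwf'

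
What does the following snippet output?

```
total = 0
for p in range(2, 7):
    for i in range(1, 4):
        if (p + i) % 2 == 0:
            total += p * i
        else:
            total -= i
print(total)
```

p=2,i=1: odd sum, total = 0-1 = -1
p=2,i=2: even sum, total = (-1)+4 = 3
p=2,i=3: odd sum, total = 3-3 = 0
p=3,i=1: even sum, total = 0+3 = 3
p=3,i=2: odd sum, total = 3-2 = 1
p=3,i=3: even sum, total = 1+9 = 10
p=4,i=1: odd sum, total = 10-1 = 9
p=4,i=2: even sum, total = 9+8 = 17
p=4,i=3: odd sum, total = 17-3 = 14
p=5,i=1: even sum, total = 14+5 = 19
p=5,i=2: odd sum, total = 19-2 = 17
p=5,i=3: even sum, total = 17+15 = 32
p=6,i=1: odd sum, total = 32-1 = 31
p=6,i=2: even sum, total = 31+12 = 43
p=6,i=3: odd sum, total = 43-3 = 40

40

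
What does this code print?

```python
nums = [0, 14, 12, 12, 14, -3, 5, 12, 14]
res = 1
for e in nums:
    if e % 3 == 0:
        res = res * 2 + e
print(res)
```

e=0: %3==0, res = 1*2+0 = 2
e=14: not %3==0
e=12: %3==0, res = 2*2+12 = 16
e=12: %3==0, res = 16*2+12 = 44
e=14: not %3==0
e=-3: %3==0, res = 44*2+(-3) = 85
e=5: not %3==0
e=12: %3==0, res = 85*2+12 = 182
e=14: not %3==0

182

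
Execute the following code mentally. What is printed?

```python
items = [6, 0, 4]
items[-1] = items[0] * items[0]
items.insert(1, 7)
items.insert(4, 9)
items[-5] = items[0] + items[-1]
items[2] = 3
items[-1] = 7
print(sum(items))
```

68

items[-1] = items[0]*items[0] = 6*6 = 36 → [6, 0, 36]
insert 7 at 1 → [6, 7, 0, 36]
insert 9 at 4 → [6, 7, 0, 36, 9]
items[-5] = items[0]+items[-1] = 6+9 = 15 → [15, 7, 0, 36, 9]
items[2] = 3 → [15, 7, 3, 36, 9]
items[-1] = 7 → [15, 7, 3, 36, 7]
sum = 68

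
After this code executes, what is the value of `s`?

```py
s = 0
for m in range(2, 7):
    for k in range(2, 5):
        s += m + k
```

m=2,k=2: s = 0+4 = 4
m=2,k=3: s = 4+5 = 9
m=2,k=4: s = 9+6 = 15
m=3,k=2: s = 15+5 = 20
m=3,k=3: s = 20+6 = 26
m=3,k=4: s = 26+7 = 33
m=4,k=2: s = 33+6 = 39
m=4,k=3: s = 39+7 = 46
m=4,k=4: s = 46+8 = 54
m=5,k=2: s = 54+7 = 61
m=5,k=3: s = 61+8 = 69
m=5,k=4: s = 69+9 = 78
m=6,k=2: s = 78+8 = 86
m=6,k=3: s = 86+9 = 95
m=6,k=4: s = 95+10 = 105

105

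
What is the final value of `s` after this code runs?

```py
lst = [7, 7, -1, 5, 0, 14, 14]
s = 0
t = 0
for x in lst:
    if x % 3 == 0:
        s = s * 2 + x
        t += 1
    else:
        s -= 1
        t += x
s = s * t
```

-470

x=7: not %3==0, s = 0-1 = -1; t=7
x=7: not %3==0, s = (-1)-1 = -2; t=14
x=-1: not %3==0, s = (-2)-1 = -3; t=13
x=5: not %3==0, s = (-3)-1 = -4; t=18
x=0: %3==0, s = (-4)*2+0 = -8; t=19
x=14: not %3==0, s = (-8)-1 = -9; t=33
x=14: not %3==0, s = (-9)-1 = -10; t=47
s*t = (-10)*47 = -470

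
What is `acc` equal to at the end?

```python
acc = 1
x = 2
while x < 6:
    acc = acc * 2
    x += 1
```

x=2: acc = 1*2 = 2
x=3: acc = 2*2 = 4
x=4: acc = 4*2 = 8
x=5: acc = 8*2 = 16

16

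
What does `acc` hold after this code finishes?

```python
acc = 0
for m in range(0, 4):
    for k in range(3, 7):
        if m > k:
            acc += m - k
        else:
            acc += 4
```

64

m=0,k=3: not 0>3, acc = 0+4 = 4
m=0,k=4: not 0>4, acc = 4+4 = 8
m=0,k=5: not 0>5, acc = 8+4 = 12
m=0,k=6: not 0>6, acc = 12+4 = 16
m=1,k=3: not 1>3, acc = 16+4 = 20
m=1,k=4: not 1>4, acc = 20+4 = 24
m=1,k=5: not 1>5, acc = 24+4 = 28
m=1,k=6: not 1>6, acc = 28+4 = 32
m=2,k=3: not 2>3, acc = 32+4 = 36
m=2,k=4: not 2>4, acc = 36+4 = 40
m=2,k=5: not 2>5, acc = 40+4 = 44
m=2,k=6: not 2>6, acc = 44+4 = 48
m=3,k=3: not 3>3, acc = 48+4 = 52
m=3,k=4: not 3>4, acc = 52+4 = 56
m=3,k=5: not 3>5, acc = 56+4 = 60
m=3,k=6: not 3>6, acc = 60+4 = 64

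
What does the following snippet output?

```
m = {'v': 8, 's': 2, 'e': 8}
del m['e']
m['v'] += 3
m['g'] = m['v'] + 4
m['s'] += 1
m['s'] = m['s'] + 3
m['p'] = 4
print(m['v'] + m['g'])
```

del 'e' → {'v': 8, 's': 2}
m['v'] = 8+3 = 11 → {'v': 11, 's': 2}
m['g'] = m['v']+4 = 15 → {'v': 11, 's': 2, 'g': 15}
m['s'] = 2+1 = 3 → {'v': 11, 's': 3, 'g': 15}
m['s'] = m['s']+3 = 6 → {'v': 11, 's': 6, 'g': 15}
m['p'] = 4 → {'v': 11, 's': 6, 'g': 15, 'p': 4}
m['v']+m['g'] = 11+15 = 26

26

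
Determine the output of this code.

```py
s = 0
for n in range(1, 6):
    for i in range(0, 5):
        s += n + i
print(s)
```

125

n=1,i=0: s = 0+1 = 1
n=1,i=1: s = 1+2 = 3
n=1,i=2: s = 3+3 = 6
n=1,i=3: s = 6+4 = 10
n=1,i=4: s = 10+5 = 15
n=2,i=0: s = 15+2 = 17
n=2,i=1: s = 17+3 = 20
n=2,i=2: s = 20+4 = 24
n=2,i=3: s = 24+5 = 29
n=2,i=4: s = 29+6 = 35
n=3,i=0: s = 35+3 = 38
n=3,i=1: s = 38+4 = 42
n=3,i=2: s = 42+5 = 47
n=3,i=3: s = 47+6 = 53
n=3,i=4: s = 53+7 = 60
n=4,i=0: s = 60+4 = 64
n=4,i=1: s = 64+5 = 69
n=4,i=2: s = 69+6 = 75
n=4,i=3: s = 75+7 = 82
n=4,i=4: s = 82+8 = 90
n=5,i=0: s = 90+5 = 95
n=5,i=1: s = 95+6 = 101
n=5,i=2: s = 101+7 = 108
n=5,i=3: s = 108+8 = 116
n=5,i=4: s = 116+9 = 125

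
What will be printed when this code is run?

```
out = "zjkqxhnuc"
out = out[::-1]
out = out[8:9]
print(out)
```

reverse → 'cunhxqkjz'
slice [8:9] → 'z'

z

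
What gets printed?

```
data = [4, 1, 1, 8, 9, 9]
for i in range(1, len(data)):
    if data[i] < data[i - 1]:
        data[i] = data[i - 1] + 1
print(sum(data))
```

41

i=1: 1<4, data[1] = 4+1 = 5 → [4, 5, 1, 8, 9, 9]
i=2: 1<5, data[2] = 5+1 = 6 → [4, 5, 6, 8, 9, 9]
i=3: 8>=6, unchanged → [4, 5, 6, 8, 9, 9]
i=4: 9>=8, unchanged → [4, 5, 6, 8, 9, 9]
i=5: 9>=9, unchanged → [4, 5, 6, 8, 9, 9]
sum = 41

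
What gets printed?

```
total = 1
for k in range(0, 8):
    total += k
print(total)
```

29

k=0: total = 1+0 = 1
k=1: total = 1+1 = 2
k=2: total = 2+2 = 4
k=3: total = 4+3 = 7
k=4: total = 7+4 = 11
k=5: total = 11+5 = 16
k=6: total = 16+6 = 22
k=7: total = 22+7 = 29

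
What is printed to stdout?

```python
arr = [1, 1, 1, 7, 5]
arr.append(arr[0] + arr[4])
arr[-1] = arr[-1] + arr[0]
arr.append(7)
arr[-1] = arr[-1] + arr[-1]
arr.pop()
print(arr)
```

append arr[0]+arr[4] = 1+5 = 6 → [1, 1, 1, 7, 5, 6]
arr[-1] = arr[-1]+arr[0] = 6+1 = 7 → [1, 1, 1, 7, 5, 7]
append 7 → [1, 1, 1, 7, 5, 7, 7]
arr[-1] = arr[-1]+arr[-1] = 7+7 = 14 → [1, 1, 1, 7, 5, 7, 14]
pop() removes 14 → [1, 1, 1, 7, 5, 7]

[1, 1, 1, 7, 5, 7]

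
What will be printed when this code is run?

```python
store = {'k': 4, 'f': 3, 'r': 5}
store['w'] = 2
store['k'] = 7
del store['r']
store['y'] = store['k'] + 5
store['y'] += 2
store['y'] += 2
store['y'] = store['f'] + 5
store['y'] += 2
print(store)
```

store['w'] = 2 → {'k': 4, 'f': 3, 'r': 5, 'w': 2}
store['k'] = 7 → {'k': 7, 'f': 3, 'r': 5, 'w': 2}
del 'r' → {'k': 7, 'f': 3, 'w': 2}
store['y'] = store['k']+5 = 12 → {'k': 7, 'f': 3, 'w': 2, 'y': 12}
store['y'] = 12+2 = 14 → {'k': 7, 'f': 3, 'w': 2, 'y': 14}
store['y'] = 14+2 = 16 → {'k': 7, 'f': 3, 'w': 2, 'y': 16}
store['y'] = store['f']+5 = 8 → {'k': 7, 'f': 3, 'w': 2, 'y': 8}
store['y'] = 8+2 = 10 → {'k': 7, 'f': 3, 'w': 2, 'y': 10}

{'k': 7, 'f': 3, 'w': 2, 'y': 10}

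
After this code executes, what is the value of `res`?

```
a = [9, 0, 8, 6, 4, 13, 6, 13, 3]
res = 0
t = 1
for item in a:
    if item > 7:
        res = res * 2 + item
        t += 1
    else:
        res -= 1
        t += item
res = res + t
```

item=9: >7, res = 0*2+9 = 9; t=2
item=0: not >7, res = 9-1 = 8; t=2
item=8: >7, res = 8*2+8 = 24; t=3
item=6: not >7, res = 24-1 = 23; t=9
item=4: not >7, res = 23-1 = 22; t=13
item=13: >7, res = 22*2+13 = 57; t=14
item=6: not >7, res = 57-1 = 56; t=20
item=13: >7, res = 56*2+13 = 125; t=21
item=3: not >7, res = 125-1 = 124; t=24
res+t = 124+24 = 148

148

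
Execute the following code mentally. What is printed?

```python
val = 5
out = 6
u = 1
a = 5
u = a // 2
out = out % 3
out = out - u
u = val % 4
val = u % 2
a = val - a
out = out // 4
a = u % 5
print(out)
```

u = 5//2 = 2
out = 6%3 = 0
out = 0-2 = -2
u = 5%4 = 1
val = 1%2 = 1
a = 1-5 = -4
out = (-2)//4 = -1
a = 1%5 = 1

-1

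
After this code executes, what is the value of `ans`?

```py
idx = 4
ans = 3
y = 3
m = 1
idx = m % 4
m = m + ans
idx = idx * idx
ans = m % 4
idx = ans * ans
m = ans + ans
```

idx = 1%4 = 1
m = 1+3 = 4
idx = 1*1 = 1
ans = 4%4 = 0
idx = 0*0 = 0
m = 0+0 = 0

0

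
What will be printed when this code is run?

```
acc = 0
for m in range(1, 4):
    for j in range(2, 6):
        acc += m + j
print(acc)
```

66

m=1,j=2: acc = 0+3 = 3
m=1,j=3: acc = 3+4 = 7
m=1,j=4: acc = 7+5 = 12
m=1,j=5: acc = 12+6 = 18
m=2,j=2: acc = 18+4 = 22
m=2,j=3: acc = 22+5 = 27
m=2,j=4: acc = 27+6 = 33
m=2,j=5: acc = 33+7 = 40
m=3,j=2: acc = 40+5 = 45
m=3,j=3: acc = 45+6 = 51
m=3,j=4: acc = 51+7 = 58
m=3,j=5: acc = 58+8 = 66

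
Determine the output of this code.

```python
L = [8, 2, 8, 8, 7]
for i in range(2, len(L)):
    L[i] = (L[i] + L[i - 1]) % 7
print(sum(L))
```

i=2: L[2] = (8+2)%7 = 3 → [8, 2, 3, 8, 7]
i=3: L[3] = (8+3)%7 = 4 → [8, 2, 3, 4, 7]
i=4: L[4] = (7+4)%7 = 4 → [8, 2, 3, 4, 4]
sum = 21

21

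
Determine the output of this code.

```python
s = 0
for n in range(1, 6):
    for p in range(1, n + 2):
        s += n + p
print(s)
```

125

n=1,p=1: s = 0+2 = 2
n=1,p=2: s = 2+3 = 5
n=2,p=1: s = 5+3 = 8
n=2,p=2: s = 8+4 = 12
n=2,p=3: s = 12+5 = 17
n=3,p=1: s = 17+4 = 21
n=3,p=2: s = 21+5 = 26
n=3,p=3: s = 26+6 = 32
n=3,p=4: s = 32+7 = 39
n=4,p=1: s = 39+5 = 44
n=4,p=2: s = 44+6 = 50
n=4,p=3: s = 50+7 = 57
n=4,p=4: s = 57+8 = 65
n=4,p=5: s = 65+9 = 74
n=5,p=1: s = 74+6 = 80
n=5,p=2: s = 80+7 = 87
n=5,p=3: s = 87+8 = 95
n=5,p=4: s = 95+9 = 104
n=5,p=5: s = 104+10 = 114
n=5,p=6: s = 114+11 = 125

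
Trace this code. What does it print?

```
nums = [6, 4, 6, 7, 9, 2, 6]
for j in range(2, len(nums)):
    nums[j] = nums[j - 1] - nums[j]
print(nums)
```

j=2: nums[2] = 4-6 = -2 → [6, 4, -2, 7, 9, 2, 6]
j=3: nums[3] = (-2)-7 = -9 → [6, 4, -2, -9, 9, 2, 6]
j=4: nums[4] = (-9)-9 = -18 → [6, 4, -2, -9, -18, 2, 6]
j=5: nums[5] = (-18)-2 = -20 → [6, 4, -2, -9, -18, -20, 6]
j=6: nums[6] = (-20)-6 = -26 → [6, 4, -2, -9, -18, -20, -26]

[6, 4, -2, -9, -18, -20, -26]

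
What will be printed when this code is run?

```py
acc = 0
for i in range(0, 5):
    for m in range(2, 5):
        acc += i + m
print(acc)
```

i=0,m=2: acc = 0+2 = 2
i=0,m=3: acc = 2+3 = 5
i=0,m=4: acc = 5+4 = 9
i=1,m=2: acc = 9+3 = 12
i=1,m=3: acc = 12+4 = 16
i=1,m=4: acc = 16+5 = 21
i=2,m=2: acc = 21+4 = 25
i=2,m=3: acc = 25+5 = 30
i=2,m=4: acc = 30+6 = 36
i=3,m=2: acc = 36+5 = 41
i=3,m=3: acc = 41+6 = 47
i=3,m=4: acc = 47+7 = 54
i=4,m=2: acc = 54+6 = 60
i=4,m=3: acc = 60+7 = 67
i=4,m=4: acc = 67+8 = 75

75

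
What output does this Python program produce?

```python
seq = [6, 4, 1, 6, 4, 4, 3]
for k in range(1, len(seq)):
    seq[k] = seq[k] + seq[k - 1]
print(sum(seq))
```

118

k=1: seq[1] = 4+6 = 10 → [6, 10, 1, 6, 4, 4, 3]
k=2: seq[2] = 1+10 = 11 → [6, 10, 11, 6, 4, 4, 3]
k=3: seq[3] = 6+11 = 17 → [6, 10, 11, 17, 4, 4, 3]
k=4: seq[4] = 4+17 = 21 → [6, 10, 11, 17, 21, 4, 3]
k=5: seq[5] = 4+21 = 25 → [6, 10, 11, 17, 21, 25, 3]
k=6: seq[6] = 3+25 = 28 → [6, 10, 11, 17, 21, 25, 28]
sum = 118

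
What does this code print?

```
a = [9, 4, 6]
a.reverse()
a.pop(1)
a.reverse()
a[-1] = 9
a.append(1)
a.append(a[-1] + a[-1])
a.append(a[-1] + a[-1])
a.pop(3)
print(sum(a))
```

23

reverse → [6, 4, 9]
pop(1) removes 4 → [6, 9]
reverse → [9, 6]
a[-1] = 9 → [9, 9]
append 1 → [9, 9, 1]
append a[-1]+a[-1] = 1+1 = 2 → [9, 9, 1, 2]
append a[-1]+a[-1] = 2+2 = 4 → [9, 9, 1, 2, 4]
pop(3) removes 2 → [9, 9, 1, 4]
sum = 23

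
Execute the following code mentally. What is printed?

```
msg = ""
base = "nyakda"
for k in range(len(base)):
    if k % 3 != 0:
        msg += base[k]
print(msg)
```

yada

k=0: skip
k=1: add 'y' → 'y'
k=2: add 'a' → 'ya'
k=3: skip
k=4: add 'd' → 'yad'
k=5: add 'a' → 'yada'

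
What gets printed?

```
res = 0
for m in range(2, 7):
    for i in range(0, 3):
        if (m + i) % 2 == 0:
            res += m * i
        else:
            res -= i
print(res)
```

25

m=2,i=0: even sum, res = 0+0 = 0
m=2,i=1: odd sum, res = 0-1 = -1
m=2,i=2: even sum, res = (-1)+4 = 3
m=3,i=0: odd sum, res = 3-0 = 3
m=3,i=1: even sum, res = 3+3 = 6
m=3,i=2: odd sum, res = 6-2 = 4
m=4,i=0: even sum, res = 4+0 = 4
m=4,i=1: odd sum, res = 4-1 = 3
m=4,i=2: even sum, res = 3+8 = 11
m=5,i=0: odd sum, res = 11-0 = 11
m=5,i=1: even sum, res = 11+5 = 16
m=5,i=2: odd sum, res = 16-2 = 14
m=6,i=0: even sum, res = 14+0 = 14
m=6,i=1: odd sum, res = 14-1 = 13
m=6,i=2: even sum, res = 13+12 = 25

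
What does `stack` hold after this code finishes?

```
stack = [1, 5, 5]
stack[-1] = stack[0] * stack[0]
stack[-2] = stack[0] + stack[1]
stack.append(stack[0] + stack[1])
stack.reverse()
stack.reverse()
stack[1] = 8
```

stack[-1] = stack[0]*stack[0] = 1*1 = 1 → [1, 5, 1]
stack[-2] = stack[0]+stack[1] = 1+5 = 6 → [1, 6, 1]
append stack[0]+stack[1] = 1+6 = 7 → [1, 6, 1, 7]
reverse → [7, 1, 6, 1]
reverse → [1, 6, 1, 7]
stack[1] = 8 → [1, 8, 1, 7]

[1, 8, 1, 7]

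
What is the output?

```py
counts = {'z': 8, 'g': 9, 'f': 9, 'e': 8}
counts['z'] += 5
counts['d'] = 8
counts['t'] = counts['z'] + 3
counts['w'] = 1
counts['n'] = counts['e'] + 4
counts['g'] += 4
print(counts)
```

{'z': 13, 'g': 13, 'f': 9, 'e': 8, 'd': 8, 't': 16, 'w': 1, 'n': 12}

counts['z'] = 8+5 = 13 → {'z': 13, 'g': 9, 'f': 9, 'e': 8}
counts['d'] = 8 → {'z': 13, 'g': 9, 'f': 9, 'e': 8, 'd': 8}
counts['t'] = counts['z']+3 = 16 → {'z': 13, 'g': 9, 'f': 9, 'e': 8, 'd': 8, 't': 16}
counts['w'] = 1 → {'z': 13, 'g': 9, 'f': 9, 'e': 8, 'd': 8, 't': 16, 'w': 1}
counts['n'] = counts['e']+4 = 12 → {'z': 13, 'g': 9, 'f': 9, 'e': 8, 'd': 8, 't': 16, 'w': 1, 'n': 12}
counts['g'] = 9+4 = 13 → {'z': 13, 'g': 13, 'f': 9, 'e': 8, 'd': 8, 't': 16, 'w': 1, 'n': 12}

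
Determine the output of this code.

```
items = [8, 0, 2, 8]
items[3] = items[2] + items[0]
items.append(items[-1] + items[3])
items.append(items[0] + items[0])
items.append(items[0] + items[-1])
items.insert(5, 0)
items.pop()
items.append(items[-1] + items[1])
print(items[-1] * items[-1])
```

items[3] = items[2]+items[0] = 2+8 = 10 → [8, 0, 2, 10]
append items[-1]+items[3] = 10+10 = 20 → [8, 0, 2, 10, 20]
append items[0]+items[0] = 8+8 = 16 → [8, 0, 2, 10, 20, 16]
append items[0]+items[-1] = 8+16 = 24 → [8, 0, 2, 10, 20, 16, 24]
insert 0 at 5 → [8, 0, 2, 10, 20, 0, 16, 24]
pop() removes 24 → [8, 0, 2, 10, 20, 0, 16]
append items[-1]+items[1] = 16+0 = 16 → [8, 0, 2, 10, 20, 0, 16, 16]
items[-1]*items[-1] = 16*16 = 256

256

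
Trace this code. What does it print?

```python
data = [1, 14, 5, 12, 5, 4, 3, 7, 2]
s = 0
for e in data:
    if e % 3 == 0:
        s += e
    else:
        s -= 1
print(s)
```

8

e=1: not %3==0, s = 0-1 = -1
e=14: not %3==0, s = (-1)-1 = -2
e=5: not %3==0, s = (-2)-1 = -3
e=12: %3==0, s = (-3)+12 = 9
e=5: not %3==0, s = 9-1 = 8
e=4: not %3==0, s = 8-1 = 7
e=3: %3==0, s = 7+3 = 10
e=7: not %3==0, s = 10-1 = 9
e=2: not %3==0, s = 9-1 = 8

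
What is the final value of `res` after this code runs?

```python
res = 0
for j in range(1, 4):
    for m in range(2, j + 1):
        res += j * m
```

19

j=2,m=2: res = 0+4 = 4
j=3,m=2: res = 4+6 = 10
j=3,m=3: res = 10+9 = 19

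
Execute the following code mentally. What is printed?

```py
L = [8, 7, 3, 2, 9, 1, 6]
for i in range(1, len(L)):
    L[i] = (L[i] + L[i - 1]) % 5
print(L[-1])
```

i=1: L[1] = (7+8)%5 = 0 → [8, 0, 3, 2, 9, 1, 6]
i=2: L[2] = (3+0)%5 = 3 → [8, 0, 3, 2, 9, 1, 6]
i=3: L[3] = (2+3)%5 = 0 → [8, 0, 3, 0, 9, 1, 6]
i=4: L[4] = (9+0)%5 = 4 → [8, 0, 3, 0, 4, 1, 6]
i=5: L[5] = (1+4)%5 = 0 → [8, 0, 3, 0, 4, 0, 6]
i=6: L[6] = (6+0)%5 = 1 → [8, 0, 3, 0, 4, 0, 1]

1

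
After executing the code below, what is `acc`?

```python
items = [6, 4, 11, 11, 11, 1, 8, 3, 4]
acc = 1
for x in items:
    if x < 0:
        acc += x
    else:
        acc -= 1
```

x=6: not <0, acc = 1-1 = 0
x=4: not <0, acc = 0-1 = -1
x=11: not <0, acc = (-1)-1 = -2
x=11: not <0, acc = (-2)-1 = -3
x=11: not <0, acc = (-3)-1 = -4
x=1: not <0, acc = (-4)-1 = -5
x=8: not <0, acc = (-5)-1 = -6
x=3: not <0, acc = (-6)-1 = -7
x=4: not <0, acc = (-7)-1 = -8

-8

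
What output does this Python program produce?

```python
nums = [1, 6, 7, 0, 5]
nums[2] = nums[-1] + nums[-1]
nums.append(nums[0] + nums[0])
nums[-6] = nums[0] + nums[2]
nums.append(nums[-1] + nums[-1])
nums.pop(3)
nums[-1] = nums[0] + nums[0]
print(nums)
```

nums[2] = nums[-1]+nums[-1] = 5+5 = 10 → [1, 6, 10, 0, 5]
append nums[0]+nums[0] = 1+1 = 2 → [1, 6, 10, 0, 5, 2]
nums[-6] = nums[0]+nums[2] = 1+10 = 11 → [11, 6, 10, 0, 5, 2]
append nums[-1]+nums[-1] = 2+2 = 4 → [11, 6, 10, 0, 5, 2, 4]
pop(3) removes 0 → [11, 6, 10, 5, 2, 4]
nums[-1] = nums[0]+nums[0] = 11+11 = 22 → [11, 6, 10, 5, 2, 22]

[11, 6, 10, 5, 2, 22]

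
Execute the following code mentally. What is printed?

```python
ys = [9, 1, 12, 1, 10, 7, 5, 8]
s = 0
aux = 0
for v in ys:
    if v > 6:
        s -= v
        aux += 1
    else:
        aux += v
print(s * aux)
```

v=9: >6, s = 0-9 = -9; aux=1
v=1: not >6; aux=2
v=12: >6, s = (-9)-12 = -21; aux=3
v=1: not >6; aux=4
v=10: >6, s = (-21)-10 = -31; aux=5
v=7: >6, s = (-31)-7 = -38; aux=6
v=5: not >6; aux=11
v=8: >6, s = (-38)-8 = -46; aux=12
s*aux = (-46)*12 = -552

-552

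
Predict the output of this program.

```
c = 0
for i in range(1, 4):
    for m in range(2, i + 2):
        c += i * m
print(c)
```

i=1,m=2: c = 0+2 = 2
i=2,m=2: c = 2+4 = 6
i=2,m=3: c = 6+6 = 12
i=3,m=2: c = 12+6 = 18
i=3,m=3: c = 18+9 = 27
i=3,m=4: c = 27+12 = 39

39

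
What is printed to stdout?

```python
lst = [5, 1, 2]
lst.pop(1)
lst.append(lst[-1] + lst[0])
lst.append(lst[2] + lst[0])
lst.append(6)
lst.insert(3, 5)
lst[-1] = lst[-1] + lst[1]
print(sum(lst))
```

pop(1) removes 1 → [5, 2]
append lst[-1]+lst[0] = 2+5 = 7 → [5, 2, 7]
append lst[2]+lst[0] = 7+5 = 12 → [5, 2, 7, 12]
append 6 → [5, 2, 7, 12, 6]
insert 5 at 3 → [5, 2, 7, 5, 12, 6]
lst[-1] = lst[-1]+lst[1] = 6+2 = 8 → [5, 2, 7, 5, 12, 8]
sum = 39

39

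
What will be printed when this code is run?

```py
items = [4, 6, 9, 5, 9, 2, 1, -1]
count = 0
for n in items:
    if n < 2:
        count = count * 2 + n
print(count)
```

n=4: not <2
n=6: not <2
n=9: not <2
n=5: not <2
n=9: not <2
n=2: not <2
n=1: <2, count = 0*2+1 = 1
n=-1: <2, count = 1*2+(-1) = 1

1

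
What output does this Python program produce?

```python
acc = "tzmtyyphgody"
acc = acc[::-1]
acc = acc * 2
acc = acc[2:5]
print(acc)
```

ogh

reverse → 'ydoghpyytmzt'
repeat ×2 → 'ydoghpyytmztydoghpyytmzt'
slice [2:5] → 'ogh'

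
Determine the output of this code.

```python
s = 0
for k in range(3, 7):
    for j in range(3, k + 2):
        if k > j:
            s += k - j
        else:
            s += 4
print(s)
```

42

k=3,j=3: not 3>3, s = 0+4 = 4
k=3,j=4: not 3>4, s = 4+4 = 8
k=4,j=3: 4>3, s = 8+1 = 9
k=4,j=4: not 4>4, s = 9+4 = 13
k=4,j=5: not 4>5, s = 13+4 = 17
k=5,j=3: 5>3, s = 17+2 = 19
k=5,j=4: 5>4, s = 19+1 = 20
k=5,j=5: not 5>5, s = 20+4 = 24
k=5,j=6: not 5>6, s = 24+4 = 28
k=6,j=3: 6>3, s = 28+3 = 31
k=6,j=4: 6>4, s = 31+2 = 33
k=6,j=5: 6>5, s = 33+1 = 34
k=6,j=6: not 6>6, s = 34+4 = 38
k=6,j=7: not 6>7, s = 38+4 = 42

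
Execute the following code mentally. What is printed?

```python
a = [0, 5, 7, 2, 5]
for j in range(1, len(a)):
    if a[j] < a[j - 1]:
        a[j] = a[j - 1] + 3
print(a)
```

j=1: 5>=0, unchanged → [0, 5, 7, 2, 5]
j=2: 7>=5, unchanged → [0, 5, 7, 2, 5]
j=3: 2<7, a[3] = 7+3 = 10 → [0, 5, 7, 10, 5]
j=4: 5<10, a[4] = 10+3 = 13 → [0, 5, 7, 10, 13]

[0, 5, 7, 10, 13]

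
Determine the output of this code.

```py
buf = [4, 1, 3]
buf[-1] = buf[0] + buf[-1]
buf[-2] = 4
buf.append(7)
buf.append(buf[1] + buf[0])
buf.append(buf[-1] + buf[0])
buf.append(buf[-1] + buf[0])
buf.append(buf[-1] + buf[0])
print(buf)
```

[4, 4, 7, 7, 8, 12, 16, 20]

buf[-1] = buf[0]+buf[-1] = 4+3 = 7 → [4, 1, 7]
buf[-2] = 4 → [4, 4, 7]
append 7 → [4, 4, 7, 7]
append buf[1]+buf[0] = 4+4 = 8 → [4, 4, 7, 7, 8]
append buf[-1]+buf[0] = 8+4 = 12 → [4, 4, 7, 7, 8, 12]
append buf[-1]+buf[0] = 12+4 = 16 → [4, 4, 7, 7, 8, 12, 16]
append buf[-1]+buf[0] = 16+4 = 20 → [4, 4, 7, 7, 8, 12, 16, 20]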